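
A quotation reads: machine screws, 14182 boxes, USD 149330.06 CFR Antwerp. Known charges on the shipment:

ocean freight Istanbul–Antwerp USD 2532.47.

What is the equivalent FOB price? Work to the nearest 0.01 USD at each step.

From CFR to FOB, the seller no longer bears: freight.
FOB price = 149330.06 − 2532.47 = 146797.59

FOB price: USD 146797.59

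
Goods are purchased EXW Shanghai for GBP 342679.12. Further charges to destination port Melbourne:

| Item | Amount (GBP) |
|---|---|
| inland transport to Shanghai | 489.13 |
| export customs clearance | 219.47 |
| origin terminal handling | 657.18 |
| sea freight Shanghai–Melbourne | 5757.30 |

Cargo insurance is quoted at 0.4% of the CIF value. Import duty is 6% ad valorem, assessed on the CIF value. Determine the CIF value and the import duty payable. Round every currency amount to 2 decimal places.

Let C be the CIF value. C = EXW price + pre-shipment costs + freight + 0.4% × C
C − 0.4% × C = 342679.12 + 489.13 + 219.47 + 657.18 + 5757.30
0.996 × C = 349802.20
C = 349802.20 / 0.996 = 351207.03
Insurance premium = 0.4% × 351207.03 = 1404.83
Import duty = 351207.03 × 6% = 21072.42

CIF value: GBP 351207.03; import duty: GBP 21072.42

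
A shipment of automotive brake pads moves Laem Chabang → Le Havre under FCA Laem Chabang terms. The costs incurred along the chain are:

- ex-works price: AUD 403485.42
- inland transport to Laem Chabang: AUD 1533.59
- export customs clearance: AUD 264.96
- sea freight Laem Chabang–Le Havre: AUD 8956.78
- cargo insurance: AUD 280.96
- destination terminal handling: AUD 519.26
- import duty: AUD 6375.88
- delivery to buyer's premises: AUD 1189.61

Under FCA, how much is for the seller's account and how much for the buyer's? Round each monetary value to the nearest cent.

Seller: AUD 405283.97; buyer: AUD 17322.49

FCA: the seller delivers export-cleared goods to the carrier; the buyer bears costs from that point.
Seller's account: goods 403485.42 + inland to port 1533.59 + export clearance 264.96 = 405283.97
Buyer's account: freight 8956.78 + insurance 280.96 + destination terminal 519.26 + duty 6375.88 + delivery 1189.61 = 17322.49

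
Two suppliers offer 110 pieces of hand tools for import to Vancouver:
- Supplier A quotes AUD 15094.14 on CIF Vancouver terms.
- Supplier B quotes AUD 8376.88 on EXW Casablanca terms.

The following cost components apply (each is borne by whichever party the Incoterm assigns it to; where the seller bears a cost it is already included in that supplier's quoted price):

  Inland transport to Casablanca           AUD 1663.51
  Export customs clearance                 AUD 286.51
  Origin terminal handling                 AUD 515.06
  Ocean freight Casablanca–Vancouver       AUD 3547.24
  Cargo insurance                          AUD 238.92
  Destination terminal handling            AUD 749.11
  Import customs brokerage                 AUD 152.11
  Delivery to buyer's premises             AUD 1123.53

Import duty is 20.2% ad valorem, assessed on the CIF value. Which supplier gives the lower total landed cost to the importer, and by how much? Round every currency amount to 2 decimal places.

Supplier A (CIF):
The CIF price already equals the CIF value: 15094.14
Import duty = 15094.14 × 20.2% = 3049.02
Buyer bears (A): 749.11 + 152.11 + 1123.53 = 2024.75
Landed cost (A) = invoice 15094.14 + 2024.75 + duty 3049.02 = 20167.91
Supplier B (EXW):
CIF value = EXW price + inland to port + export clearance + origin terminal + freight + insurance = 8376.88 + 1663.51 + 286.51 + 515.06 + 3547.24 + 238.92 = 14628.12
Import duty = 14628.12 × 20.2% = 2954.88
Buyer bears (B): 1663.51 + 286.51 + 515.06 + 3547.24 + 238.92 + 749.11 + 152.11 + 1123.53 = 8275.99
Landed cost (B) = invoice 8376.88 + 8275.99 + duty 2954.88 = 19607.75
Difference = |20167.91 − 19607.75| = 560.16

Supplier B is cheaper by AUD 560.16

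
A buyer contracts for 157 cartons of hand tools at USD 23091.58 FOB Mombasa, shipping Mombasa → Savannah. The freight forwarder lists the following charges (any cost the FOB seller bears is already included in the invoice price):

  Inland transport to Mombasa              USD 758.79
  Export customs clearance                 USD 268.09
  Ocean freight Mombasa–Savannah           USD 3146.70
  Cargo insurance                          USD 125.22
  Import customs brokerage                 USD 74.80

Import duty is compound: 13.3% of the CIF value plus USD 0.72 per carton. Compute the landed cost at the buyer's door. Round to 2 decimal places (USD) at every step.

Total landed cost: USD 30057.69

FOB: the seller bears costs until goods are on board at the origin port; the buyer bears freight, insurance and all costs thereafter.
Already in the invoice (seller's account under FOB): inland to port, export clearance — exclude.
CIF value = FOB price + freight + insurance = 23091.58 + 3146.70 + 125.22 = 26363.50
Ad valorem component: 26363.50 × 13.3% = 3506.35
Specific component: 157 × 0.72 = 113.04
Import duty = 3506.35 + 113.04 = 3619.39
Buyer bears: freight 3146.70 + insurance 125.22 + brokerage 74.80 + duty 3619.39 = 6966.11
Landed cost = invoice 23091.58 + 6966.11 = 30057.69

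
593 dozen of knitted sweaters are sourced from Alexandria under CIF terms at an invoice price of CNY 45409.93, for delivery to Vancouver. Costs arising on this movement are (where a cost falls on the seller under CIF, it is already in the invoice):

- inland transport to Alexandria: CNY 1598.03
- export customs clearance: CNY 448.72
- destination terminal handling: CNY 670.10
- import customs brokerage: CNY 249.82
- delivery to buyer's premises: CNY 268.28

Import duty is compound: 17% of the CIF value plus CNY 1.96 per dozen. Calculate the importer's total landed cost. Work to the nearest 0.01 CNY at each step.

CIF: the seller pays costs through ocean freight and marine insurance to the destination port.
Already in the invoice (seller's account under CIF): inland to port, export clearance — exclude.
The CIF price already equals the CIF value: 45409.93
Ad valorem component: 45409.93 × 17% = 7719.69
Specific component: 593 × 1.96 = 1162.28
Import duty = 7719.69 + 1162.28 = 8881.97
Buyer bears: destination terminal 670.10 + brokerage 249.82 + delivery 268.28 + duty 8881.97 = 10070.17
Landed cost = invoice 45409.93 + 10070.17 = 55480.10

Total landed cost: CNY 55480.10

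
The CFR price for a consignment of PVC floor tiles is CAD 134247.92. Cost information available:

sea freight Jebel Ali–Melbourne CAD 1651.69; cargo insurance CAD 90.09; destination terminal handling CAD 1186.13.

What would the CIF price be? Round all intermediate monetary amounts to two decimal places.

CIF price: CAD 134338.01

Not relevant to the conversion: freight — on the seller under both CFR and CIF; already in the CFR price and stays in the CIF price. destination terminal — on the buyer under both terms; not part of either seller's price.
From CFR to CIF, the seller additionally bears: insurance.
CIF price = 134247.92 + 90.09 = 134338.01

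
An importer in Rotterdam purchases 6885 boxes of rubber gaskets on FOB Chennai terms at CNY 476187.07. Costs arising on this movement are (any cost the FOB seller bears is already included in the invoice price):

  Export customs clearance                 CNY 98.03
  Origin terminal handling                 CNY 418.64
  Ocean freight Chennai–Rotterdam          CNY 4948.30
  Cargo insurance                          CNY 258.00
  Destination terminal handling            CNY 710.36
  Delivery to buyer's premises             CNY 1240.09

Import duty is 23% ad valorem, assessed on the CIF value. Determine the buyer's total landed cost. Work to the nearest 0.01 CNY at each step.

FOB: the seller bears costs until goods are on board at the origin port; the buyer bears freight, insurance and all costs thereafter.
Already in the invoice (seller's account under FOB): export clearance, origin terminal — exclude.
CIF value = FOB price + freight + insurance = 476187.07 + 4948.30 + 258.00 = 481393.37
Import duty = 481393.37 × 23% = 110720.48
Buyer bears: freight 4948.30 + insurance 258.00 + destination terminal 710.36 + delivery 1240.09 + duty 110720.48 = 117877.23
Landed cost = invoice 476187.07 + 117877.23 = 594064.30

Total landed cost: CNY 594064.30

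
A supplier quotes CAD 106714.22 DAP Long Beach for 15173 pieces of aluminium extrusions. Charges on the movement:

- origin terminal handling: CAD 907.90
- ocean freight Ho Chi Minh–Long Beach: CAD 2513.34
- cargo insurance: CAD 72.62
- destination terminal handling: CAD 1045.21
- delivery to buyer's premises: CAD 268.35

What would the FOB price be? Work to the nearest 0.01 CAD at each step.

FOB price: CAD 102814.70

Not relevant to the conversion: origin terminal — on the seller under both DAP and FOB; already in the DAP price and stays in the FOB price.
From DAP to FOB, the seller no longer bears: freight, insurance, destination terminal, delivery.
FOB price = 106714.22 − 2513.34 − 72.62 − 1045.21 − 268.35 = 102814.70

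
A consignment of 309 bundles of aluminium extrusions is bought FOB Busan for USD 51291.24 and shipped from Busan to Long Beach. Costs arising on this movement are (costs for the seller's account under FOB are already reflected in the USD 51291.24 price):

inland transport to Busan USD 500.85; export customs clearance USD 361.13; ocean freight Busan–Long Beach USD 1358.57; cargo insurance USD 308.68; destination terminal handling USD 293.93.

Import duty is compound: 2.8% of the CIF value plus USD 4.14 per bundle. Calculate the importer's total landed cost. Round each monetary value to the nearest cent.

Total landed cost: USD 56014.52

FOB: the seller bears costs until goods are on board at the origin port; the buyer bears freight, insurance and all costs thereafter.
Already in the invoice (seller's account under FOB): inland to port, export clearance — exclude.
CIF value = FOB price + freight + insurance = 51291.24 + 1358.57 + 308.68 = 52958.49
Ad valorem component: 52958.49 × 2.8% = 1482.84
Specific component: 309 × 4.14 = 1279.26
Import duty = 1482.84 + 1279.26 = 2762.10
Buyer bears: freight 1358.57 + insurance 308.68 + destination terminal 293.93 + duty 2762.10 = 4723.28
Landed cost = invoice 51291.24 + 4723.28 = 56014.52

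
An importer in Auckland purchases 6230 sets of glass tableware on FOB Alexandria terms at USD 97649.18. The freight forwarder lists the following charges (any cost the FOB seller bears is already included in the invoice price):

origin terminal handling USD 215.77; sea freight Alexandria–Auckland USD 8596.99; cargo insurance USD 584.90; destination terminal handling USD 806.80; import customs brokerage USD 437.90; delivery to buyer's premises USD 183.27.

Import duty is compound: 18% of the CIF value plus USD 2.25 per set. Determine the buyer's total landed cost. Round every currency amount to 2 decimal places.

FOB: the seller bears costs until goods are on board at the origin port; the buyer bears freight, insurance and all costs thereafter.
Already in the invoice (seller's account under FOB): origin terminal — exclude.
CIF value = FOB price + freight + insurance = 97649.18 + 8596.99 + 584.90 = 106831.07
Ad valorem component: 106831.07 × 18% = 19229.59
Specific component: 6230 × 2.25 = 14017.50
Import duty = 19229.59 + 14017.50 = 33247.09
Buyer bears: freight 8596.99 + insurance 584.90 + destination terminal 806.80 + brokerage 437.90 + delivery 183.27 + duty 33247.09 = 43856.95
Landed cost = invoice 97649.18 + 43856.95 = 141506.13

Total landed cost: USD 141506.13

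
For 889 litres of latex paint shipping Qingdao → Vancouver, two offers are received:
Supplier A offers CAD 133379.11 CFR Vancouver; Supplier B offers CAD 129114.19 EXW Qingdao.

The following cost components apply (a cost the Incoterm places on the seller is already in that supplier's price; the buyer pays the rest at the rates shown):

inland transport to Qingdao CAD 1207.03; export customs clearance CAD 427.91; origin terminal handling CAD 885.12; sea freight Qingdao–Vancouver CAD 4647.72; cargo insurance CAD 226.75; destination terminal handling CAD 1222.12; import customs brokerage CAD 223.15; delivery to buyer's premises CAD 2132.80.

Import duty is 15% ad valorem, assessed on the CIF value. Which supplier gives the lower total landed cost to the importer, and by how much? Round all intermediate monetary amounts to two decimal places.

Supplier A is cheaper by CAD 3338.29

Supplier A (CFR):
CIF value = CFR price + insurance = 133379.11 + 226.75 = 133605.86
Import duty = 133605.86 × 15% = 20040.88
Buyer bears (A): 226.75 + 1222.12 + 223.15 + 2132.80 = 3804.82
Landed cost (A) = invoice 133379.11 + 3804.82 + duty 20040.88 = 157224.81
Supplier B (EXW):
CIF value = EXW price + inland to port + export clearance + origin terminal + freight + insurance = 129114.19 + 1207.03 + 427.91 + 885.12 + 4647.72 + 226.75 = 136508.72
Import duty = 136508.72 × 15% = 20476.31
Buyer bears (B): 1207.03 + 427.91 + 885.12 + 4647.72 + 226.75 + 1222.12 + 223.15 + 2132.80 = 10972.60
Landed cost (B) = invoice 129114.19 + 10972.60 + duty 20476.31 = 160563.10
Difference = |157224.81 − 160563.10| = 3338.29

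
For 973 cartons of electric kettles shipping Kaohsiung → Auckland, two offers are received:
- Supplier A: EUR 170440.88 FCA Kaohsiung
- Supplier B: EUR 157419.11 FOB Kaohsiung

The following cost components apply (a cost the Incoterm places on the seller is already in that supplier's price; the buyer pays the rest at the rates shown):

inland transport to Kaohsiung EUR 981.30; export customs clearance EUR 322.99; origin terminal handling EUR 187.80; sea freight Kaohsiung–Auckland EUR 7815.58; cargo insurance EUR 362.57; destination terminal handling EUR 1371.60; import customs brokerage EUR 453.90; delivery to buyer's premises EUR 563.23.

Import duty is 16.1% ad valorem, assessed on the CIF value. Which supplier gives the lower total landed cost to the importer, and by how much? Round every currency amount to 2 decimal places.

Supplier A (FCA):
CIF value = FCA price + origin terminal + freight + insurance = 170440.88 + 187.80 + 7815.58 + 362.57 = 178806.83
Import duty = 178806.83 × 16.1% = 28787.90
Buyer bears (A): 187.80 + 7815.58 + 362.57 + 1371.60 + 453.90 + 563.23 = 10754.68
Landed cost (A) = invoice 170440.88 + 10754.68 + duty 28787.90 = 209983.46
Supplier B (FOB):
CIF value = FOB price + freight + insurance = 157419.11 + 7815.58 + 362.57 = 165597.26
Import duty = 165597.26 × 16.1% = 26661.16
Buyer bears (B): 7815.58 + 362.57 + 1371.60 + 453.90 + 563.23 = 10566.88
Landed cost (B) = invoice 157419.11 + 10566.88 + duty 26661.16 = 194647.15
Difference = |209983.46 − 194647.15| = 15336.31

Supplier B is cheaper by EUR 15336.31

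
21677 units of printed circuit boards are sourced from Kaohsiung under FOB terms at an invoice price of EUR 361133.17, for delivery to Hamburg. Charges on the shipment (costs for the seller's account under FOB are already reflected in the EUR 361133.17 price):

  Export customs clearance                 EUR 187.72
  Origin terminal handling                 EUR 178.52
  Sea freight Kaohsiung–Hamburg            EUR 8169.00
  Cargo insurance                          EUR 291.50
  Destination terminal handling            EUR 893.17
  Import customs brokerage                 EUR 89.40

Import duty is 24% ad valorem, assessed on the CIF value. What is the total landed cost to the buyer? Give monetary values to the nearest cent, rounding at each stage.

FOB: the seller bears costs until goods are on board at the origin port; the buyer bears freight, insurance and all costs thereafter.
Already in the invoice (seller's account under FOB): export clearance, origin terminal — exclude.
CIF value = FOB price + freight + insurance = 361133.17 + 8169.00 + 291.50 = 369593.67
Import duty = 369593.67 × 24% = 88702.48
Buyer bears: freight 8169.00 + insurance 291.50 + destination terminal 893.17 + brokerage 89.40 + duty 88702.48 = 98145.55
Landed cost = invoice 361133.17 + 98145.55 = 459278.72

Total landed cost: EUR 459278.72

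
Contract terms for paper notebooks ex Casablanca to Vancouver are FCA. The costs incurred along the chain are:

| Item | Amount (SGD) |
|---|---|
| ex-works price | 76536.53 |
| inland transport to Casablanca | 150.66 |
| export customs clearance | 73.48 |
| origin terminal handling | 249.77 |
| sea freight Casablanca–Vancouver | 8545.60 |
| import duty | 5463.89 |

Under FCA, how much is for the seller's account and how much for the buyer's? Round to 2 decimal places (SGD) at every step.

FCA: the seller delivers export-cleared goods to the carrier; the buyer bears costs from that point.
Seller's account: goods 76536.53 + inland to port 150.66 + export clearance 73.48 = 76760.67
Buyer's account: origin terminal 249.77 + freight 8545.60 + duty 5463.89 = 14259.26

Seller: SGD 76760.67; buyer: SGD 14259.26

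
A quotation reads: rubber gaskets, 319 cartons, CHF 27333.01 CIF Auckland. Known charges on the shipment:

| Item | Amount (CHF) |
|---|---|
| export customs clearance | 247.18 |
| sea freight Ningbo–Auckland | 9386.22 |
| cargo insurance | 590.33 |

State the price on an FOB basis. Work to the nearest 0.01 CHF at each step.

Not relevant to the conversion: export clearance — on the seller under both CIF and FOB; already in the CIF price and stays in the FOB price.
From CIF to FOB, the seller no longer bears: freight, insurance.
FOB price = 27333.01 − 9386.22 − 590.33 = 17356.46

FOB price: CHF 17356.46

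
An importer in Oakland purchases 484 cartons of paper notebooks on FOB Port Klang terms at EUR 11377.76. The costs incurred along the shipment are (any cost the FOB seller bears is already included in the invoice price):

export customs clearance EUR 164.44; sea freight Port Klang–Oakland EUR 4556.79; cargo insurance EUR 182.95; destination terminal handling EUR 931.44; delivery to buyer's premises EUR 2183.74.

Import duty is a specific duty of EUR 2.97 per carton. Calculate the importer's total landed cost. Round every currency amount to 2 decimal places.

FOB: the seller bears costs until goods are on board at the origin port; the buyer bears freight, insurance and all costs thereafter.
Already in the invoice (seller's account under FOB): export clearance — exclude.
CIF value = FOB price + freight + insurance = 11377.76 + 4556.79 + 182.95 = 16117.50
Import duty = 484 × 2.97 = 1437.48
Buyer bears: freight 4556.79 + insurance 182.95 + destination terminal 931.44 + delivery 2183.74 + duty 1437.48 = 9292.40
Landed cost = invoice 11377.76 + 9292.40 = 20670.16

Total landed cost: EUR 20670.16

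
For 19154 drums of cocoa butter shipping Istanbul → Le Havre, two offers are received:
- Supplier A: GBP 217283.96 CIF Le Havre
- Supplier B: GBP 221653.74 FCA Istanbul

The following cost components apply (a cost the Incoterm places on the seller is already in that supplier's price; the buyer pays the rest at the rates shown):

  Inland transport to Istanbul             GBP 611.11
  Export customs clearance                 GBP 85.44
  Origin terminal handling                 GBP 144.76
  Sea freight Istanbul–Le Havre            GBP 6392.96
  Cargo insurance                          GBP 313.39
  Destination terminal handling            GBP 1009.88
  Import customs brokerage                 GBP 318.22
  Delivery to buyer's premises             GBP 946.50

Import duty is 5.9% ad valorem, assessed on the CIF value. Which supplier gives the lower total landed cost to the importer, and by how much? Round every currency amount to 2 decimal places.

Supplier A is cheaper by GBP 11882.93

Supplier A (CIF):
The CIF price already equals the CIF value: 217283.96
Import duty = 217283.96 × 5.9% = 12819.75
Buyer bears (A): 1009.88 + 318.22 + 946.50 = 2274.60
Landed cost (A) = invoice 217283.96 + 2274.60 + duty 12819.75 = 232378.31
Supplier B (FCA):
CIF value = FCA price + origin terminal + freight + insurance = 221653.74 + 144.76 + 6392.96 + 313.39 = 228504.85
Import duty = 228504.85 × 5.9% = 13481.79
Buyer bears (B): 144.76 + 6392.96 + 313.39 + 1009.88 + 318.22 + 946.50 = 9125.71
Landed cost (B) = invoice 221653.74 + 9125.71 + duty 13481.79 = 244261.24
Difference = |232378.31 − 244261.24| = 11882.93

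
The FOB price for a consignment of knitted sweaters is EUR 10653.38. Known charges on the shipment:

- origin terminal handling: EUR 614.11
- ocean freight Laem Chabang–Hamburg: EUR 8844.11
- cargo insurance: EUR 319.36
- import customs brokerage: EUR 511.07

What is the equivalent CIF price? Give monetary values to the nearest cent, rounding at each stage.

Not relevant to the conversion: origin terminal — on the seller under both FOB and CIF; already in the FOB price and stays in the CIF price. brokerage — on the buyer under both terms; not part of either seller's price.
From FOB to CIF, the seller additionally bears: freight, insurance.
CIF price = 10653.38 + 8844.11 + 319.36 = 19816.85

CIF price: EUR 19816.85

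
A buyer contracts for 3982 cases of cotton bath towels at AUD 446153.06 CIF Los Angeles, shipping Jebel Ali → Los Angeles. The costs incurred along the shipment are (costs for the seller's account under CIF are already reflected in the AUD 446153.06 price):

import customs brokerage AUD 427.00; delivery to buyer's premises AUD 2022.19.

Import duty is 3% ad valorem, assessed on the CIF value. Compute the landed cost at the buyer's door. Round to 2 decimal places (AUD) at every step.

Total landed cost: AUD 461986.84

CIF: the seller pays costs through ocean freight and marine insurance to the destination port.
The CIF price already equals the CIF value: 446153.06
Import duty = 446153.06 × 3% = 13384.59
Buyer bears: brokerage 427.00 + delivery 2022.19 + duty 13384.59 = 15833.78
Landed cost = invoice 446153.06 + 15833.78 = 461986.84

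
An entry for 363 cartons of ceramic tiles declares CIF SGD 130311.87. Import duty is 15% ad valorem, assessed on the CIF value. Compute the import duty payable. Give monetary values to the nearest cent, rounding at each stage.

Import duty = 130311.87 × 15% = 19546.78

Import duty: SGD 19546.78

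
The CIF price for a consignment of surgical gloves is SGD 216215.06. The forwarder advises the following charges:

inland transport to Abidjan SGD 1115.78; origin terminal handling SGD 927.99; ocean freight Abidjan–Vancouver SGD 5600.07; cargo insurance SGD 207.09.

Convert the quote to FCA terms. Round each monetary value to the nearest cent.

FCA price: SGD 209479.91

Not relevant to the conversion: inland to port — on the seller under both CIF and FCA; already in the CIF price and stays in the FCA price.
From CIF to FCA, the seller no longer bears: origin terminal, freight, insurance.
FCA price = 216215.06 − 927.99 − 5600.07 − 207.09 = 209479.91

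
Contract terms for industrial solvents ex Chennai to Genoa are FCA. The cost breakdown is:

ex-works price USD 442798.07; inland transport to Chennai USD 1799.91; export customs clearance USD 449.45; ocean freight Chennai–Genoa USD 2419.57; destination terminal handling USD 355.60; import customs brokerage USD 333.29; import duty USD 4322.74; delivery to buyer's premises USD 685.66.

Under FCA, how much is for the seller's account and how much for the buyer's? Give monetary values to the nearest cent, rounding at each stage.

Seller: USD 445047.43; buyer: USD 8116.86

FCA: the seller delivers export-cleared goods to the carrier; the buyer bears costs from that point.
Seller's account: goods 442798.07 + inland to port 1799.91 + export clearance 449.45 = 445047.43
Buyer's account: freight 2419.57 + destination terminal 355.60 + brokerage 333.29 + duty 4322.74 + delivery 685.66 = 8116.86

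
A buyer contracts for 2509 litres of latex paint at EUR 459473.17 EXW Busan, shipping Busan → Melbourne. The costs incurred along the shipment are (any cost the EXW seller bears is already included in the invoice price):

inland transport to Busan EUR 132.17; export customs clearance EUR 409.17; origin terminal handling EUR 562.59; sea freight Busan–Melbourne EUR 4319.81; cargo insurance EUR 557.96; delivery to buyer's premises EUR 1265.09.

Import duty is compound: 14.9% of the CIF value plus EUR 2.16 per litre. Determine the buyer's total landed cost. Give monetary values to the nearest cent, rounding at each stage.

Total landed cost: EUR 541492.18

EXW: the seller makes goods available at their premises; the buyer bears all onward costs.
CIF value = EXW price + inland to port + export clearance + origin terminal + freight + insurance = 459473.17 + 132.17 + 409.17 + 562.59 + 4319.81 + 557.96 = 465454.87
Ad valorem component: 465454.87 × 14.9% = 69352.78
Specific component: 2509 × 2.16 = 5419.44
Import duty = 69352.78 + 5419.44 = 74772.22
Buyer bears: inland to port 132.17 + export clearance 409.17 + origin terminal 562.59 + freight 4319.81 + insurance 557.96 + delivery 1265.09 + duty 74772.22 = 82019.01
Landed cost = invoice 459473.17 + 82019.01 = 541492.18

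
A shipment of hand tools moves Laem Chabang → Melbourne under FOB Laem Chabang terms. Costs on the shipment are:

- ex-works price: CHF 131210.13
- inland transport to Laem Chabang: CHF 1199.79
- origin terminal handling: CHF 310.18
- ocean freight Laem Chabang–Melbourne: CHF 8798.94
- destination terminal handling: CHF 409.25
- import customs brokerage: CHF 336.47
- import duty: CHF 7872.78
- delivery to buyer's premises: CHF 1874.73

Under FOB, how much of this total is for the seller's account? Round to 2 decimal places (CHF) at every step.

FOB: the seller bears costs until goods are on board at the origin port; the buyer bears freight, insurance and all costs thereafter.
Seller's account: goods 131210.13 + inland to port 1199.79 + origin terminal 310.18 = 132720.10
Buyer's account: freight 8798.94 + destination terminal 409.25 + brokerage 336.47 + duty 7872.78 + delivery 1874.73 = 19292.17

Seller's account: CHF 132720.10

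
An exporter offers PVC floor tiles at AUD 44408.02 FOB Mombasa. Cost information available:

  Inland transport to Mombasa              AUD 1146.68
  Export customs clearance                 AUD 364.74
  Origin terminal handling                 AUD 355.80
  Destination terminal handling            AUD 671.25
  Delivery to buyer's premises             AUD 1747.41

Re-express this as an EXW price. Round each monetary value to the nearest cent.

Not relevant to the conversion: destination terminal, delivery — on the buyer under both terms; not part of either seller's price.
From FOB to EXW, the seller no longer bears: inland to port, export clearance, origin terminal.
EXW price = 44408.02 − 1146.68 − 364.74 − 355.80 = 42540.80

EXW price: AUD 42540.80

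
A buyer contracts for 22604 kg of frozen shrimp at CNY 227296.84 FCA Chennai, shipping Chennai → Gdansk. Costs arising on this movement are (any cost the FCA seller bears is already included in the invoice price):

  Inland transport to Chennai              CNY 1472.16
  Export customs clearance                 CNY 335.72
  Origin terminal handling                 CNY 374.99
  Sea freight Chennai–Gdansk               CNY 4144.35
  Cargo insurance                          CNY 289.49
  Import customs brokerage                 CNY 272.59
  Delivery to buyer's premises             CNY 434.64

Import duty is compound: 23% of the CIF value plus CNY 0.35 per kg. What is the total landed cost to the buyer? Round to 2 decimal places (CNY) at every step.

FCA: the seller delivers export-cleared goods to the carrier; the buyer bears costs from that point.
Already in the invoice (seller's account under FCA): inland to port, export clearance — exclude.
CIF value = FCA price + origin terminal + freight + insurance = 227296.84 + 374.99 + 4144.35 + 289.49 = 232105.67
Ad valorem component: 232105.67 × 23% = 53384.30
Specific component: 22604 × 0.35 = 7911.40
Import duty = 53384.30 + 7911.40 = 61295.70
Buyer bears: origin terminal 374.99 + freight 4144.35 + insurance 289.49 + brokerage 272.59 + delivery 434.64 + duty 61295.70 = 66811.76
Landed cost = invoice 227296.84 + 66811.76 = 294108.60

Total landed cost: CNY 294108.60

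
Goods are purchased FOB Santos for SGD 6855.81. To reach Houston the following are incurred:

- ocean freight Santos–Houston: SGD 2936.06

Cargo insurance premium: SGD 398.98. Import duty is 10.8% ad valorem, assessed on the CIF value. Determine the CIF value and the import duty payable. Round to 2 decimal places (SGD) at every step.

CIF = FOB price + freight + insurance
CIF = 6855.81 + 2936.06 + 398.98 = 10190.85
Import duty = 10190.85 × 10.8% = 1100.61

CIF value: SGD 10190.85; import duty: SGD 1100.61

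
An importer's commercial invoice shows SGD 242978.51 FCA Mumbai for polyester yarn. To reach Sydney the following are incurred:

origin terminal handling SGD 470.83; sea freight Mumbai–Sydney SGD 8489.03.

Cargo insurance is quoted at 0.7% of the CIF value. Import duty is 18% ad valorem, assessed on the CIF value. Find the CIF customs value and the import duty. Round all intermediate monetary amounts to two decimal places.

Let C be the CIF value. C = FCA price + pre-shipment costs + freight + 0.7% × C
C − 0.7% × C = 242978.51 + 470.83 + 8489.03
0.993 × C = 251938.37
C = 251938.37 / 0.993 = 253714.37
Insurance premium = 0.7% × 253714.37 = 1776.00
Import duty = 253714.37 × 18% = 45668.59

CIF value: SGD 253714.37; import duty: SGD 45668.59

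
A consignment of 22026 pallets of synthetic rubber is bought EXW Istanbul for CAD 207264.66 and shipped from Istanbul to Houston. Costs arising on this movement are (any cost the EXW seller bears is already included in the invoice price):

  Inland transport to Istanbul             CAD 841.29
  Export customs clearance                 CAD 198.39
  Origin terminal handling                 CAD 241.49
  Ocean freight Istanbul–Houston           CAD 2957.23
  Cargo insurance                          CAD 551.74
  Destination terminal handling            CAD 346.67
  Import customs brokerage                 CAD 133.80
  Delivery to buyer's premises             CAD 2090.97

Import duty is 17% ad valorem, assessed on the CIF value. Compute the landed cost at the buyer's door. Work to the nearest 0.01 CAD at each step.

EXW: the seller makes goods available at their premises; the buyer bears all onward costs.
CIF value = EXW price + inland to port + export clearance + origin terminal + freight + insurance = 207264.66 + 841.29 + 198.39 + 241.49 + 2957.23 + 551.74 = 212054.80
Import duty = 212054.80 × 17% = 36049.32
Buyer bears: inland to port 841.29 + export clearance 198.39 + origin terminal 241.49 + freight 2957.23 + insurance 551.74 + destination terminal 346.67 + brokerage 133.80 + delivery 2090.97 + duty 36049.32 = 43410.90
Landed cost = invoice 207264.66 + 43410.90 = 250675.56

Total landed cost: CAD 250675.56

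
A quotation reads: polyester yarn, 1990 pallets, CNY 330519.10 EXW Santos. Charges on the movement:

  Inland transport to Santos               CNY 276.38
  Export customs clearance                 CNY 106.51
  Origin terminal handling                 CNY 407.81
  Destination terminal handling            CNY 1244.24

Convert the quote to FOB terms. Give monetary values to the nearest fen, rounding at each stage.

FOB price: CNY 331309.80

Not relevant to the conversion: destination terminal — on the buyer under both terms; not part of either seller's price.
From EXW to FOB, the seller additionally bears: inland to port, export clearance, origin terminal.
FOB price = 330519.10 + 276.38 + 106.51 + 407.81 = 331309.80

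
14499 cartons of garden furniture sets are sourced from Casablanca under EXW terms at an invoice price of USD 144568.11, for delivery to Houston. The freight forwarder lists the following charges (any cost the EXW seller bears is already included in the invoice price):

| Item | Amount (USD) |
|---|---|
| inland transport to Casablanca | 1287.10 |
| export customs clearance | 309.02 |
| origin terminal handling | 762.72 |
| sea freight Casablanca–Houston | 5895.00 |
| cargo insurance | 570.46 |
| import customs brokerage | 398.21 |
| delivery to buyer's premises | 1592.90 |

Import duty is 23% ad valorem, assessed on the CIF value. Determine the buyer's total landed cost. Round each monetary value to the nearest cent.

EXW: the seller makes goods available at their premises; the buyer bears all onward costs.
CIF value = EXW price + inland to port + export clearance + origin terminal + freight + insurance = 144568.11 + 1287.10 + 309.02 + 762.72 + 5895.00 + 570.46 = 153392.41
Import duty = 153392.41 × 23% = 35280.25
Buyer bears: inland to port 1287.10 + export clearance 309.02 + origin terminal 762.72 + freight 5895.00 + insurance 570.46 + brokerage 398.21 + delivery 1592.90 + duty 35280.25 = 46095.66
Landed cost = invoice 144568.11 + 46095.66 = 190663.77

Total landed cost: USD 190663.77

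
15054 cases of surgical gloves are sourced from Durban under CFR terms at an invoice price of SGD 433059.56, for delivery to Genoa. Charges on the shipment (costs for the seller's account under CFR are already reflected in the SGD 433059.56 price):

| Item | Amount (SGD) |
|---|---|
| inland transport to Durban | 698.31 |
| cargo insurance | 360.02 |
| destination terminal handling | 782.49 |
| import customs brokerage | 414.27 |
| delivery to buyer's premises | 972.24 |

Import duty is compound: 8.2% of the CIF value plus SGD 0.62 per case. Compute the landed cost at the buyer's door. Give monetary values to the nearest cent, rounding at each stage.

Total landed cost: SGD 480462.47

CFR: the seller pays costs through ocean freight to the destination port, but not insurance.
Already in the invoice (seller's account under CFR): inland to port — exclude.
CIF value = CFR price + insurance = 433059.56 + 360.02 = 433419.58
Ad valorem component: 433419.58 × 8.2% = 35540.41
Specific component: 15054 × 0.62 = 9333.48
Import duty = 35540.41 + 9333.48 = 44873.89
Buyer bears: insurance 360.02 + destination terminal 782.49 + brokerage 414.27 + delivery 972.24 + duty 44873.89 = 47402.91
Landed cost = invoice 433059.56 + 47402.91 = 480462.47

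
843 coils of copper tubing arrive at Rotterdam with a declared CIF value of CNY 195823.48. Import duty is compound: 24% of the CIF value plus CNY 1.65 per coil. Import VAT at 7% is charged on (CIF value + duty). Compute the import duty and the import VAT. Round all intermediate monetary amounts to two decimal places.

Ad valorem component: 195823.48 × 24% = 46997.64
Specific component: 843 × 1.65 = 1390.95
Import duty = 46997.64 + 1390.95 = 48388.59
VAT base = CIF + duty = 195823.48 + 48388.59 = 244212.07
Import VAT = 244212.07 × 7% = 17094.84

Import duty: CNY 48388.59; import VAT: CNY 17094.84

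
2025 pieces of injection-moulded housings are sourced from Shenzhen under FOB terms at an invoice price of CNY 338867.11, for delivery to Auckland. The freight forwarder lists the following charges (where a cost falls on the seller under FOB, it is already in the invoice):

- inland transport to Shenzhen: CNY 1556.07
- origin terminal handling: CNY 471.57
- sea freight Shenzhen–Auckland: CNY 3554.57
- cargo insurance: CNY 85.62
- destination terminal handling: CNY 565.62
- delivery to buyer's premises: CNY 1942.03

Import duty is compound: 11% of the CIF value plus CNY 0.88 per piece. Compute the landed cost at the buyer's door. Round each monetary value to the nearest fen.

FOB: the seller bears costs until goods are on board at the origin port; the buyer bears freight, insurance and all costs thereafter.
Already in the invoice (seller's account under FOB): inland to port, origin terminal — exclude.
CIF value = FOB price + freight + insurance = 338867.11 + 3554.57 + 85.62 = 342507.30
Ad valorem component: 342507.30 × 11% = 37675.80
Specific component: 2025 × 0.88 = 1782.00
Import duty = 37675.80 + 1782.00 = 39457.80
Buyer bears: freight 3554.57 + insurance 85.62 + destination terminal 565.62 + delivery 1942.03 + duty 39457.80 = 45605.64
Landed cost = invoice 338867.11 + 45605.64 = 384472.75

Total landed cost: CNY 384472.75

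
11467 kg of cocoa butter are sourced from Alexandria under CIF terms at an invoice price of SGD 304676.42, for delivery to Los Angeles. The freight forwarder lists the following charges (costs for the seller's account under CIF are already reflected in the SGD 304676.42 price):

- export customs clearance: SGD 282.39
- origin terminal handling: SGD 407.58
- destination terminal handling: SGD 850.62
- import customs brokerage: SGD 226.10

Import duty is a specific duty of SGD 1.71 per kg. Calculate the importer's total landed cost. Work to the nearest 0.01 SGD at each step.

Total landed cost: SGD 325361.71

CIF: the seller pays costs through ocean freight and marine insurance to the destination port.
Already in the invoice (seller's account under CIF): export clearance, origin terminal — exclude.
The CIF price already equals the CIF value: 304676.42
Import duty = 11467 × 1.71 = 19608.57
Buyer bears: destination terminal 850.62 + brokerage 226.10 + duty 19608.57 = 20685.29
Landed cost = invoice 304676.42 + 20685.29 = 325361.71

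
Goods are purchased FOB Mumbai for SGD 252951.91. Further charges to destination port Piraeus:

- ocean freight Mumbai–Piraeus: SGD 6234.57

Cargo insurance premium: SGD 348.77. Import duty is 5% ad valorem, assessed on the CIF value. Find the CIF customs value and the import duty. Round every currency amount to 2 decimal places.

CIF = FOB price + freight + insurance
CIF = 252951.91 + 6234.57 + 348.77 = 259535.25
Import duty = 259535.25 × 5% = 12976.76

CIF value: SGD 259535.25; import duty: SGD 12976.76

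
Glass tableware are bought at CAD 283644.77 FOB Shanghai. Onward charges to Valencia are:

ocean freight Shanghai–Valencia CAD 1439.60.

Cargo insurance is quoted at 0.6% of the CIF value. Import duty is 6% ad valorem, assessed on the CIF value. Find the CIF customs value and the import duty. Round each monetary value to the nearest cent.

Let C be the CIF value. C = FOB price + freight + 0.6% × C
C − 0.6% × C = 283644.77 + 1439.60
0.994 × C = 285084.37
C = 285084.37 / 0.994 = 286805.20
Insurance premium = 0.6% × 286805.20 = 1720.83
Import duty = 286805.20 × 6% = 17208.31

CIF value: CAD 286805.20; import duty: CAD 17208.31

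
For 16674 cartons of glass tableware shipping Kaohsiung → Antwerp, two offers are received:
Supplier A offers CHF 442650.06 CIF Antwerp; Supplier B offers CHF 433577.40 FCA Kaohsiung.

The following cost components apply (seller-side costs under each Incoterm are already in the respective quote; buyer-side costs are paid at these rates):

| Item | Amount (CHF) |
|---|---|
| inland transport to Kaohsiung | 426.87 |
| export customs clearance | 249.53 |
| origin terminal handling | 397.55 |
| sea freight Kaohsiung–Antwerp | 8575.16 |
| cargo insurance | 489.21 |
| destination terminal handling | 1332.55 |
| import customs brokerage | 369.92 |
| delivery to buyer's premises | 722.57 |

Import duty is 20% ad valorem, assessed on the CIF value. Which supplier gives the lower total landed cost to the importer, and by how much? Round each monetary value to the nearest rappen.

Supplier A (CIF):
The CIF price already equals the CIF value: 442650.06
Import duty = 442650.06 × 20% = 88530.01
Buyer bears (A): 1332.55 + 369.92 + 722.57 = 2425.04
Landed cost (A) = invoice 442650.06 + 2425.04 + duty 88530.01 = 533605.11
Supplier B (FCA):
CIF value = FCA price + origin terminal + freight + insurance = 433577.40 + 397.55 + 8575.16 + 489.21 = 443039.32
Import duty = 443039.32 × 20% = 88607.86
Buyer bears (B): 397.55 + 8575.16 + 489.21 + 1332.55 + 369.92 + 722.57 = 11886.96
Landed cost (B) = invoice 433577.40 + 11886.96 + duty 88607.86 = 534072.22
Difference = |533605.11 − 534072.22| = 467.11

Supplier A is cheaper by CHF 467.11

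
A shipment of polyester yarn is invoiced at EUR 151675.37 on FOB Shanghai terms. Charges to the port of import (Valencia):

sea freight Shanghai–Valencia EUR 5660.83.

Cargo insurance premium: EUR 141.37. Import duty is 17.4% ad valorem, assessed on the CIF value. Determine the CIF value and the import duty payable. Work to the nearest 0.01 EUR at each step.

CIF = FOB price + freight + insurance
CIF = 151675.37 + 5660.83 + 141.37 = 157477.57
Import duty = 157477.57 × 17.4% = 27401.10

CIF value: EUR 157477.57; import duty: EUR 27401.10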